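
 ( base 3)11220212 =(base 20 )8J7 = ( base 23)6HM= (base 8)7003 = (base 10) 3587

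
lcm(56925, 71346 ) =5350950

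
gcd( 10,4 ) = 2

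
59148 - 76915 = -17767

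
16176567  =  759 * 21313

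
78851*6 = 473106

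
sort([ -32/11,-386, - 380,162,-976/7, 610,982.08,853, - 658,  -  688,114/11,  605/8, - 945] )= [  -  945, - 688, - 658,  -  386, - 380,  -  976/7, - 32/11, 114/11,605/8, 162, 610,853,982.08 ]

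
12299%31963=12299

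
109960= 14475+95485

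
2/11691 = 2/11691 =0.00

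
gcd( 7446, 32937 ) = 3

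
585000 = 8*73125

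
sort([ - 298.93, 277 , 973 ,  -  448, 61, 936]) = [ - 448, - 298.93, 61,277 , 936, 973] 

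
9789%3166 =291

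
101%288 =101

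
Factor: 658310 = 2^1*5^1*65831^1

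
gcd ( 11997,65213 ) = 1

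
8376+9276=17652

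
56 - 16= 40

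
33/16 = 33/16 = 2.06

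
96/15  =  32/5 = 6.40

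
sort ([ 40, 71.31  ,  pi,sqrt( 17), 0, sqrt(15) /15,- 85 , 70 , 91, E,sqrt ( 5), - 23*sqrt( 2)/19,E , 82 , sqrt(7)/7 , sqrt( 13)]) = [ - 85, - 23*sqrt( 2 )/19,0, sqrt( 15 )/15,  sqrt( 7 ) /7, sqrt(5 ), E,E, pi,sqrt(13 ), sqrt(17),40, 70,71.31, 82, 91]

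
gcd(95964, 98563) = 1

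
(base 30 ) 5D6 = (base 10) 4896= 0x1320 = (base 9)6640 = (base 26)768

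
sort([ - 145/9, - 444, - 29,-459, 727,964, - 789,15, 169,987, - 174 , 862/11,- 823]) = [ - 823,- 789 ,  -  459, - 444, - 174, - 29, - 145/9, 15, 862/11,169, 727,964, 987] 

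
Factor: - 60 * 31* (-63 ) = 2^2*3^3 * 5^1*  7^1*31^1= 117180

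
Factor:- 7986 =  - 2^1*3^1*11^3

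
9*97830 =880470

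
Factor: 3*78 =234 = 2^1*3^2*13^1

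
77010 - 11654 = 65356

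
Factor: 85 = 5^1  *  17^1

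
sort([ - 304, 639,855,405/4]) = [ - 304, 405/4, 639, 855]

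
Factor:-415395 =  - 3^3*5^1* 17^1*181^1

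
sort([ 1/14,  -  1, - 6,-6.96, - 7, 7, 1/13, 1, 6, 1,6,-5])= [ - 7,  -  6.96,  -  6,- 5,  -  1, 1/14, 1/13,1, 1, 6 , 6 , 7] 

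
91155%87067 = 4088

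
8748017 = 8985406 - 237389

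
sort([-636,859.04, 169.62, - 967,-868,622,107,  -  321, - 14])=[ - 967,- 868 , - 636, - 321  , - 14 , 107, 169.62, 622,859.04]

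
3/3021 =1/1007 = 0.00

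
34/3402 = 17/1701 =0.01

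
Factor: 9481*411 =3896691=3^1*19^1*137^1 *499^1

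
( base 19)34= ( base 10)61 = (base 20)31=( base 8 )75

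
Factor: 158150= 2^1*5^2 * 3163^1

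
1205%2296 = 1205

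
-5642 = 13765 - 19407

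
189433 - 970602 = -781169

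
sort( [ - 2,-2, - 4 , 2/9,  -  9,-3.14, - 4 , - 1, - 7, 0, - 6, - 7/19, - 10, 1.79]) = [ - 10,-9,-7, - 6, - 4, - 4,  -  3.14,-2, - 2, - 1 ,-7/19, 0,2/9,1.79]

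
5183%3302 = 1881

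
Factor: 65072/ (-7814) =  - 32536/3907 = - 2^3*7^2*83^1*3907^( - 1 )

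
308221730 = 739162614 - 430940884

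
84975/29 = 2930  +  5/29 =2930.17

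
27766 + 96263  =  124029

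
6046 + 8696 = 14742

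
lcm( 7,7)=7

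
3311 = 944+2367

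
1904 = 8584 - 6680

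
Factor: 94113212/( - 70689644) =-23528303/17672411 = -3271^1*7193^1 * 17672411^(-1 )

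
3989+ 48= 4037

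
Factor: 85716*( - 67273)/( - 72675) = 2^2*5^(- 2)*17^ (-1 )*19^( - 1 )*2381^1*67273^1 =640708052/8075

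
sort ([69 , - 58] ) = [ - 58,  69]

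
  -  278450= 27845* (-10 ) 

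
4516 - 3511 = 1005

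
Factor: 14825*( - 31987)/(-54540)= 2^(-2 )*3^(  -  3)*5^1*29^1*101^( - 1 )*593^1*1103^1  =  94841455/10908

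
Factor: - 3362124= - 2^2*3^1*17^1 *16481^1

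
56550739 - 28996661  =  27554078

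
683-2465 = -1782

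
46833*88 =4121304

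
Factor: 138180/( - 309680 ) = - 141/316 = - 2^( - 2 )*3^1 * 47^1*79^(-1)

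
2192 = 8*274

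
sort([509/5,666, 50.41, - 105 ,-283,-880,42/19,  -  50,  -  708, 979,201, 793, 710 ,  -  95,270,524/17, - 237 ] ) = [ - 880, - 708,  -  283,-237, - 105,  -  95, - 50,42/19,524/17, 50.41,509/5,201,270,666,710, 793,979 ]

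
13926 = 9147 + 4779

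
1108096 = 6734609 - 5626513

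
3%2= 1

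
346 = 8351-8005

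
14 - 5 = 9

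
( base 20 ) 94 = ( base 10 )184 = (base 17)AE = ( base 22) 88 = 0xb8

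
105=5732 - 5627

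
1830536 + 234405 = 2064941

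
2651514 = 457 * 5802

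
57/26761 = 57/26761=0.00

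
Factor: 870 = 2^1*3^1*5^1*29^1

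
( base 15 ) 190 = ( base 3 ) 111100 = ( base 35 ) AA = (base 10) 360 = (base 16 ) 168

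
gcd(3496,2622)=874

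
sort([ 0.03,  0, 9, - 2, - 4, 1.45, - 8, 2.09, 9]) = [-8, - 4,  -  2,0,0.03, 1.45 , 2.09,9, 9]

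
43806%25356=18450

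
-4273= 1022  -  5295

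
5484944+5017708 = 10502652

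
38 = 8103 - 8065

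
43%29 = 14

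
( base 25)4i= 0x76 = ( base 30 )3S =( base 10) 118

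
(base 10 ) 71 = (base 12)5B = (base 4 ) 1013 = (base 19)3E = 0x47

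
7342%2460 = 2422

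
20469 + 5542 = 26011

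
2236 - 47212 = -44976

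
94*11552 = 1085888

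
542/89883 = 542/89883 = 0.01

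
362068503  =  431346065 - 69277562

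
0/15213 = 0  =  0.00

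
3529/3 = 1176  +  1/3  =  1176.33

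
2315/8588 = 2315/8588= 0.27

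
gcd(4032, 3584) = 448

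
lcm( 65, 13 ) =65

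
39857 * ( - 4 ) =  - 159428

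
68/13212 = 17/3303 = 0.01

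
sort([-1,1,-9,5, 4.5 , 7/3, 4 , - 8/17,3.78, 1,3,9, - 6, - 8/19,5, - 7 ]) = [ - 9,  -  7,-6, - 1,-8/17,-8/19,  1,1,7/3, 3,3.78,4, 4.5,5,5 , 9] 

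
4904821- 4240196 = 664625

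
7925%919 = 573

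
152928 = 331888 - 178960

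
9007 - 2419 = 6588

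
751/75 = 10+1/75 = 10.01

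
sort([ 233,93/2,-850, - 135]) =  [  -  850,- 135,93/2,233] 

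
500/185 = 100/37 = 2.70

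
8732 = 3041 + 5691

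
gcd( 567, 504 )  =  63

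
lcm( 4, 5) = 20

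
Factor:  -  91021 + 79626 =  - 5^1 *43^1*53^1 = - 11395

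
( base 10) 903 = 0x387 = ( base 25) 1B3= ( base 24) 1DF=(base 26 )18j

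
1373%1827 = 1373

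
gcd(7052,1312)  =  164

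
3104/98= 31 + 33/49 =31.67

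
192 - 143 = 49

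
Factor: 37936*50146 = 1902338656 = 2^5* 2371^1*25073^1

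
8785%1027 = 569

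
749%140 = 49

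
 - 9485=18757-28242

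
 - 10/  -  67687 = 10/67687 = 0.00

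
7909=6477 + 1432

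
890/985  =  178/197 = 0.90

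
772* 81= 62532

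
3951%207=18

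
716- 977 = - 261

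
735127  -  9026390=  - 8291263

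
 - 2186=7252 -9438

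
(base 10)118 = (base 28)46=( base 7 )226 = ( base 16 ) 76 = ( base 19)64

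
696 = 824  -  128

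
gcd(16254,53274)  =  6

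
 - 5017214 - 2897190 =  - 7914404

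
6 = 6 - 0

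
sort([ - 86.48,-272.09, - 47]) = [ - 272.09, - 86.48, - 47]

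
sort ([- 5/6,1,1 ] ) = [ - 5/6,1,1 ] 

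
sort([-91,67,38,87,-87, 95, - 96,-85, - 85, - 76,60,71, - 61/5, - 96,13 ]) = [ - 96, - 96 , - 91, - 87, - 85, - 85, - 76,-61/5 , 13,38, 60, 67 , 71,87, 95] 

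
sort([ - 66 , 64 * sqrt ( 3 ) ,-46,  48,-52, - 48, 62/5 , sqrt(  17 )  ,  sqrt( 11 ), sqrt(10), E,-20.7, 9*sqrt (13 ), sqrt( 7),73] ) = [ - 66, - 52 ,-48  , - 46, - 20.7, sqrt( 7), E,sqrt(10), sqrt(11), sqrt( 17), 62/5, 9*sqrt(13 ) , 48, 73, 64*sqrt(3 )]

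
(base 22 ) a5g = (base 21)b5a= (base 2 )1001101100110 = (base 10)4966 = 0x1366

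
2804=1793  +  1011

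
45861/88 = 521  +  13/88  =  521.15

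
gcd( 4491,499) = 499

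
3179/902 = 3 + 43/82  =  3.52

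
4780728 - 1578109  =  3202619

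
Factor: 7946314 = 2^1*43^1*92399^1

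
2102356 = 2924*719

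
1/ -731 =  - 1 + 730/731 = -0.00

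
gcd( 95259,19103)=1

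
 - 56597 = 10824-67421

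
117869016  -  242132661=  - 124263645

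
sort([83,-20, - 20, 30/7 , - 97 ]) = [ - 97, - 20, - 20, 30/7, 83 ]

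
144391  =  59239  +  85152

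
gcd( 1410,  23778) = 6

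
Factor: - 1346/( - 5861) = 2^1 * 673^1 *5861^( - 1 )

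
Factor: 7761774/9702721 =2^1*  3^1* 7^(-1 ) * 31^( - 1 )*61^(- 1)*313^1*733^( - 1 )*4133^1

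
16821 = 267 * 63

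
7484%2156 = 1016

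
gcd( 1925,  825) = 275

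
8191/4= 2047+3/4 = 2047.75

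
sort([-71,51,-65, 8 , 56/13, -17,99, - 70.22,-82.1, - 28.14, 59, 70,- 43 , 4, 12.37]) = [  -  82.1, - 71, - 70.22, - 65, - 43,-28.14,-17,4, 56/13,8, 12.37, 51,59, 70, 99]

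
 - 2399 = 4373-6772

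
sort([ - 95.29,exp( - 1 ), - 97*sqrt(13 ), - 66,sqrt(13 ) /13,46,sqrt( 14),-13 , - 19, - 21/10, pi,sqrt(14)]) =[  -  97*sqrt(13), - 95.29, - 66, - 19, - 13, - 21/10,sqrt(13 ) /13,exp( - 1 ),pi,sqrt(14 ),sqrt(14), 46] 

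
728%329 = 70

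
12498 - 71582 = - 59084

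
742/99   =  7 + 49/99 = 7.49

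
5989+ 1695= 7684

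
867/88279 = 867/88279 = 0.01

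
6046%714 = 334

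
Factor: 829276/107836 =7^2*4231^1*26959^(-1 ) = 207319/26959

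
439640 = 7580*58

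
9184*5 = 45920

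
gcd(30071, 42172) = 1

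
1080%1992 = 1080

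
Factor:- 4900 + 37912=2^2* 3^2*7^1*131^1 = 33012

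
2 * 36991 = 73982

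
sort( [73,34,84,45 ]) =[ 34,45, 73,  84] 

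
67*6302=422234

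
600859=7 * 85837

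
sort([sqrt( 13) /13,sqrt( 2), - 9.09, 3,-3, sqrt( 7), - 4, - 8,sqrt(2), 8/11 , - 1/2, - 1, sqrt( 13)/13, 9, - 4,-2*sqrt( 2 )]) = [ - 9.09,-8, - 4, - 4, - 3 ,-2*sqrt(2), - 1, - 1/2, sqrt( 13)/13,  sqrt(13)/13, 8/11,  sqrt (2), sqrt(2) , sqrt( 7),3, 9] 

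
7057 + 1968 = 9025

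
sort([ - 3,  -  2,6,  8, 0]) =[ - 3,-2,0 , 6,8]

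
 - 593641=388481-982122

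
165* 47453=7829745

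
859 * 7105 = 6103195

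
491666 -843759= - 352093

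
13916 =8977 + 4939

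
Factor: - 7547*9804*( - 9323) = 2^2*3^1*19^1*43^1*7547^1*9323^1 = 689816116524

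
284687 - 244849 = 39838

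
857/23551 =857/23551 = 0.04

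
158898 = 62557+96341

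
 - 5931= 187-6118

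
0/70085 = 0=0.00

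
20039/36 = 20039/36 =556.64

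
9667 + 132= 9799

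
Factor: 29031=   3^1 * 9677^1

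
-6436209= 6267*(-1027 )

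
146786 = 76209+70577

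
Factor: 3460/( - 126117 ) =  - 2^2*3^( - 6)*5^1 = -  20/729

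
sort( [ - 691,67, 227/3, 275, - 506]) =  [ - 691,-506, 67 , 227/3,  275 ]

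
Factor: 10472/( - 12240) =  - 2^ ( - 1)  *3^( - 2)*5^(  -  1)*7^1*11^1 = - 77/90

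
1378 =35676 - 34298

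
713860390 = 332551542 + 381308848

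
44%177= 44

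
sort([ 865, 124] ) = [124, 865 ] 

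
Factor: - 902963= - 902963^1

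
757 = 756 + 1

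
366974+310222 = 677196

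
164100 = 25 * 6564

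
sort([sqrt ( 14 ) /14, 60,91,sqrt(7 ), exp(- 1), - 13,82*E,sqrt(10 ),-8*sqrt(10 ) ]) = [-8*sqrt(10), - 13,sqrt(14)/14,exp (-1),sqrt( 7),sqrt( 10) , 60, 91,82*E]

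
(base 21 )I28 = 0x1F34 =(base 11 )6002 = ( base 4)1330310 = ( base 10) 7988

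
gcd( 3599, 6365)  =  1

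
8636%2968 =2700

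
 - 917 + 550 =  - 367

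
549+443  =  992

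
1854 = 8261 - 6407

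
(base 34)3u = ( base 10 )132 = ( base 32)44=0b10000100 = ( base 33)40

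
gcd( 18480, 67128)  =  24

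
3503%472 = 199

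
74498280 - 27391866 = 47106414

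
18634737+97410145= 116044882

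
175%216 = 175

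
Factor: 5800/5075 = 8/7 =2^3 *7^( - 1)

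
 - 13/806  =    -  1/62 = - 0.02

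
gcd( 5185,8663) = 1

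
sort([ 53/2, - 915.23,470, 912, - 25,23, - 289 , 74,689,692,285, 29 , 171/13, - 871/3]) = [ - 915.23, - 871/3, - 289, - 25, 171/13,23,53/2, 29,74,285,470,689,692,912 ] 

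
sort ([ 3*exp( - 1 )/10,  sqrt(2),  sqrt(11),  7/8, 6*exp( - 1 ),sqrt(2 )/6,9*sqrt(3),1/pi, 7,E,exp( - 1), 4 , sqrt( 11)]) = [3*exp( - 1 )/10,sqrt (2 ) /6, 1/pi,exp( - 1),7/8 , sqrt (2),6 * exp (-1 ), E,sqrt(11),sqrt(11),4, 7,9*sqrt(3)]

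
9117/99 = 1013/11 = 92.09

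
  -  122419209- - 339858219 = 217439010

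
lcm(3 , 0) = 0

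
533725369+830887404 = 1364612773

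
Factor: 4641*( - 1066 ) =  - 2^1 * 3^1*7^1 * 13^2*17^1 * 41^1 = - 4947306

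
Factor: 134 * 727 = 2^1 * 67^1*727^1 = 97418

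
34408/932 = 36+214/233 = 36.92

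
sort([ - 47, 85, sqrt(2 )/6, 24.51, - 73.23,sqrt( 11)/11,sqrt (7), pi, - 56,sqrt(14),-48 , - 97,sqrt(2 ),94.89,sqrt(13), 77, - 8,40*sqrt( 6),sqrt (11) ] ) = [ - 97,- 73.23, - 56 , - 48, - 47, - 8,sqrt( 2 )/6,sqrt( 11) /11,sqrt( 2 ),sqrt ( 7),pi, sqrt (11),sqrt( 13 ),sqrt( 14 ),24.51 , 77, 85, 94.89, 40*sqrt(6 )]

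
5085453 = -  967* ( - 5259)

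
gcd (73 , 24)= 1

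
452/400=1 + 13/100 = 1.13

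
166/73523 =166/73523=0.00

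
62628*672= 42086016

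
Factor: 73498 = 2^1*36749^1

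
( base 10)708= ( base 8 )1304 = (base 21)1cf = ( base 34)KS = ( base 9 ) 866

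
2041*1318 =2690038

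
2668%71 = 41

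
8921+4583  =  13504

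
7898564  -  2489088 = 5409476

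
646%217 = 212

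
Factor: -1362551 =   -  1362551^1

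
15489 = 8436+7053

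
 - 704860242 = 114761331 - 819621573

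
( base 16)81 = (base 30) 49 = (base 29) 4d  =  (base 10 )129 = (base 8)201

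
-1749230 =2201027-3950257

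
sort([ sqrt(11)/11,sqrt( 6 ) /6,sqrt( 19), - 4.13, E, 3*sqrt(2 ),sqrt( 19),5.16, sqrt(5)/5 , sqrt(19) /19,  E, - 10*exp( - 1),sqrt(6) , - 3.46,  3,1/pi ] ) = [ - 4.13, - 10*exp(  -  1 ),  -  3.46,sqrt( 19 )/19 , sqrt ( 11 ) /11,1/pi, sqrt(6 ) /6, sqrt( 5 )/5, sqrt( 6 ),E, E,  3,  3* sqrt (2), sqrt(19 ),sqrt( 19), 5.16]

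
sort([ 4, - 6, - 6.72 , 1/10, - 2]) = [-6.72, - 6,-2, 1/10, 4]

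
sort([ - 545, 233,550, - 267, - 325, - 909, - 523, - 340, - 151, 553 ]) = [ - 909, -545,  -  523, - 340,  -  325, - 267,  -  151, 233, 550, 553]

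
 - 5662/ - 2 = 2831 + 0/1=2831.00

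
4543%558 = 79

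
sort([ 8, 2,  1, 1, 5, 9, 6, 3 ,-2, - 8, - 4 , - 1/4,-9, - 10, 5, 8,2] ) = [- 10 , - 9, - 8,-4, - 2,-1/4, 1, 1, 2,2, 3 , 5, 5,6,  8, 8 , 9]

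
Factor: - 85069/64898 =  - 2^( - 1 )*37^( - 1)*97^1 = - 97/74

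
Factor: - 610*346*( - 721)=2^2* 5^1*7^1*61^1*103^1*173^1 =152174260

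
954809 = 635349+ 319460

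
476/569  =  476/569 = 0.84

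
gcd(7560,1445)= 5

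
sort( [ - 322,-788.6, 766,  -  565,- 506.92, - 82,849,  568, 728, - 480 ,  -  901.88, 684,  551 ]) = [ - 901.88 , - 788.6,-565,-506.92, - 480, - 322, - 82,551,  568,684 , 728, 766,  849 ]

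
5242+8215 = 13457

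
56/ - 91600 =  - 7/11450 = - 0.00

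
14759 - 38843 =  -24084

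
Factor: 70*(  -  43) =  - 3010 = -2^1*5^1*7^1*43^1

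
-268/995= - 1 + 727/995 = - 0.27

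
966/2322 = 161/387 = 0.42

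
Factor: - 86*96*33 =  - 272448  =  -2^6*  3^2*11^1*43^1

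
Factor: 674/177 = 2^1*3^( - 1 )*59^(-1)*337^1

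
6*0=0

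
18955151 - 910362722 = - 891407571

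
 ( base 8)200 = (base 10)128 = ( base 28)4g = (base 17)79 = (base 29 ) 4C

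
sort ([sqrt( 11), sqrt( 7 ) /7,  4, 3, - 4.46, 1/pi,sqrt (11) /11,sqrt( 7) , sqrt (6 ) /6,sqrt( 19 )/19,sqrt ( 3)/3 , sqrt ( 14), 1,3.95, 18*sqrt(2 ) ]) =[ - 4.46,sqrt(  19 ) /19, sqrt(11 )/11, 1/pi, sqrt(7) /7, sqrt(6 )/6, sqrt( 3) /3,1, sqrt(7 ),  3,sqrt( 11), sqrt( 14 ),  3.95, 4,18* sqrt( 2 )]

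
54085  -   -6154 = 60239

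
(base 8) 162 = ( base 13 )8A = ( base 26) 4A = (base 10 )114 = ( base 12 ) 96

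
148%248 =148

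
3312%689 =556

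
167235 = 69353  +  97882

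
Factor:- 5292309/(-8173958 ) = 2^ ( - 1 )*3^1*11^1*13^( - 1 )* 47^( - 1)*6689^( - 1 )*160373^1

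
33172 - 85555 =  - 52383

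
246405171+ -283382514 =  - 36977343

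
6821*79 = 538859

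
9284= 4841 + 4443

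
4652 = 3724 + 928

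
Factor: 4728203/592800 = 2^( - 5)*3^( - 1)*5^(- 2)*13^(- 1)*19^(-1 )*4728203^1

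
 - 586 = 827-1413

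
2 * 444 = 888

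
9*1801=16209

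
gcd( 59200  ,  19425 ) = 925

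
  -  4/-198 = 2/99 = 0.02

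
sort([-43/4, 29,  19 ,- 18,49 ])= [ - 18, - 43/4 , 19, 29, 49] 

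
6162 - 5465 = 697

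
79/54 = 1 + 25/54 = 1.46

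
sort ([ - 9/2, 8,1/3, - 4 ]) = [ - 9/2, - 4, 1/3,8]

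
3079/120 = 25 + 79/120 = 25.66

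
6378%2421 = 1536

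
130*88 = 11440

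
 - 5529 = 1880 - 7409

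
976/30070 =488/15035 = 0.03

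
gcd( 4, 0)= 4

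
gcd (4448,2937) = 1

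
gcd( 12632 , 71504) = 8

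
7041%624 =177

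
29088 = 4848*6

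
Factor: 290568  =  2^3*3^1 * 12107^1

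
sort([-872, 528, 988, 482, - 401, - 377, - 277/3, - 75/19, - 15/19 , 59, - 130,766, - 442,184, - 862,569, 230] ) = [ - 872, - 862,-442, - 401,-377,  -  130, - 277/3, - 75/19, - 15/19,59, 184,230,482,  528,569  ,  766, 988] 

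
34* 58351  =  1983934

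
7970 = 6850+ 1120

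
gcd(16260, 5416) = 4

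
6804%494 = 382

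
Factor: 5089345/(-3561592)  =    -  2^( -3) * 5^1 * 643^1 * 1583^1*445199^(-1 ) 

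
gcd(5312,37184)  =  5312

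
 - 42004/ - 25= 42004/25 = 1680.16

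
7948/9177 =7948/9177= 0.87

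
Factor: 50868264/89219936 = 2^(-2) * 3^1*13^ (-1 ) * 41^( - 1)* 5231^( - 1)  *2119511^1 = 6358533/11152492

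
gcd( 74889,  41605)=8321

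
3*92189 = 276567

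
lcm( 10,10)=10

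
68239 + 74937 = 143176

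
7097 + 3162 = 10259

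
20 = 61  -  41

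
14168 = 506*28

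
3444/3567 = 28/29 = 0.97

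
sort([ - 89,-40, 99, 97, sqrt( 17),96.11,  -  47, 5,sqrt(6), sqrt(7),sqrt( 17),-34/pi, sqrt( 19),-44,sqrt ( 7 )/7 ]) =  [ - 89,-47,-44,-40 , - 34/pi, sqrt ( 7)/7, sqrt(6), sqrt(7), sqrt(17), sqrt(17),sqrt ( 19), 5, 96.11, 97, 99]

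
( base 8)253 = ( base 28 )63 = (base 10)171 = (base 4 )2223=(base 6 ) 443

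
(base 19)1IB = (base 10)714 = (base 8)1312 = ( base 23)181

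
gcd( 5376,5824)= 448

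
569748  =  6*94958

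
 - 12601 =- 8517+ - 4084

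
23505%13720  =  9785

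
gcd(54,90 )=18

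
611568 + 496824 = 1108392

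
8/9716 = 2/2429  =  0.00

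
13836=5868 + 7968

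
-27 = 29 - 56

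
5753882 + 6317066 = 12070948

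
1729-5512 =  - 3783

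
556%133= 24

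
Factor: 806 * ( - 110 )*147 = - 2^2*3^1  *  5^1*7^2 * 11^1*13^1*31^1= - 13033020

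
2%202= 2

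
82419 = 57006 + 25413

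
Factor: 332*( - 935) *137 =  - 2^2  *  5^1*11^1*17^1*83^1*137^1  =  -  42527540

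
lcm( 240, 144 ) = 720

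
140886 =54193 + 86693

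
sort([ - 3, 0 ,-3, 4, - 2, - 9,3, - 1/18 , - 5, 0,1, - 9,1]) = [-9, - 9, - 5, - 3,  -  3, - 2, - 1/18, 0, 0,1, 1, 3,4]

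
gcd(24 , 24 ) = 24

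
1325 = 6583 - 5258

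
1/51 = 1/51 = 0.02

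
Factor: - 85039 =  -277^1*307^1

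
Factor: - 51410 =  - 2^1*5^1 * 53^1*97^1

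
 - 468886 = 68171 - 537057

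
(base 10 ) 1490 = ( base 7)4226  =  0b10111010010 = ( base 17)52b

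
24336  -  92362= - 68026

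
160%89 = 71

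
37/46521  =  37/46521=0.00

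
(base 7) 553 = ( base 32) 8r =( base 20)E3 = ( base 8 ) 433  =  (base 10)283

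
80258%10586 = 6156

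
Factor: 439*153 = 3^2 * 17^1*439^1 = 67167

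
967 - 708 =259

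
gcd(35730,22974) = 6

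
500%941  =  500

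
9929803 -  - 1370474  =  11300277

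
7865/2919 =2 + 2027/2919 = 2.69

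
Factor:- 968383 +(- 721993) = -2^3 * 211297^1 = - 1690376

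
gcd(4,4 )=4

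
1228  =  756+472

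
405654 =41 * 9894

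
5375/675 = 215/27= 7.96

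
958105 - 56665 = 901440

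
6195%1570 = 1485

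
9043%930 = 673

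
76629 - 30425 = 46204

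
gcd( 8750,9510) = 10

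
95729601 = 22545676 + 73183925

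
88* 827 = 72776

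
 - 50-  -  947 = 897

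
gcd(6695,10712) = 1339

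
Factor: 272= 2^4*17^1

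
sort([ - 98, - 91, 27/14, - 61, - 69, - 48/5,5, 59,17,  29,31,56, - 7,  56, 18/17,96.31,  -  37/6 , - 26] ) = [ - 98,  -  91,-69, - 61, - 26, - 48/5,-7, - 37/6,18/17, 27/14, 5,17,29, 31,56,56,  59,96.31]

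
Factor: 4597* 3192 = 14673624 = 2^3* 3^1*7^1 *19^1 * 4597^1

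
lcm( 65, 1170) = 1170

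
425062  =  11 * 38642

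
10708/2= 5354 = 5354.00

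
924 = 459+465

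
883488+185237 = 1068725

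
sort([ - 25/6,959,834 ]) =[ - 25/6,834,959] 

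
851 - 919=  - 68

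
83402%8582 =6164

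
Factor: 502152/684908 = 294/401 = 2^1*3^1*7^2*401^( - 1 )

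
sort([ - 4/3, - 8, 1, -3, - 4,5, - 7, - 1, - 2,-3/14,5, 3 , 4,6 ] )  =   [ - 8, - 7,-4 , - 3, - 2, - 4/3, - 1,-3/14, 1,3, 4, 5,  5, 6 ] 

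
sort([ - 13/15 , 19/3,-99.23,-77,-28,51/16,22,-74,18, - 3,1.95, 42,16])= [ - 99.23, - 77, - 74, - 28,-3,-13/15,1.95,51/16,19/3,16,18 , 22,42]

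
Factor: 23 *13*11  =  11^1 *13^1*23^1 = 3289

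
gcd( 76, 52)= 4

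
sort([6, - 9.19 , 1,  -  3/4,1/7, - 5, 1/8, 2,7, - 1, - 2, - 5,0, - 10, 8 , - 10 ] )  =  [-10, - 10, - 9.19,  -  5, - 5,  -  2,-1, - 3/4,0, 1/8, 1/7, 1, 2, 6,7, 8] 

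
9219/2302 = 4+11/2302 = 4.00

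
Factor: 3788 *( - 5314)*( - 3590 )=72264660880 = 2^4*5^1*359^1*947^1*2657^1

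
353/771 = 353/771= 0.46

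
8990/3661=8990/3661 =2.46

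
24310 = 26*935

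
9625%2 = 1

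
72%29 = 14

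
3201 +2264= 5465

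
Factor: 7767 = 3^2 * 863^1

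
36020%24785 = 11235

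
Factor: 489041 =7^1 * 19^1*3677^1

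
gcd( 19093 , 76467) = 1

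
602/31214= 301/15607= 0.02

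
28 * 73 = 2044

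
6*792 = 4752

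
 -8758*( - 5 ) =43790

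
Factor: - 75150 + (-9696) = - 2^1 * 3^1*79^1*179^1 = - 84846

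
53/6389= 53/6389 =0.01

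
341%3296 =341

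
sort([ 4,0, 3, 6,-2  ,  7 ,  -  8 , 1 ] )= [ - 8, - 2, 0, 1, 3, 4, 6, 7 ]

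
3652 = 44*83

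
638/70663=638/70663 =0.01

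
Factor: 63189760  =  2^8*5^1*49367^1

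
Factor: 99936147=3^1*41^1*47^1 * 59^1*293^1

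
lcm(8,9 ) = 72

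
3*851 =2553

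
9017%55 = 52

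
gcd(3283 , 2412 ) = 67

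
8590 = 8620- 30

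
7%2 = 1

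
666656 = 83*8032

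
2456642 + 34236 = 2490878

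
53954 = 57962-4008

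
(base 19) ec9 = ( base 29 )68d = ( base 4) 1102223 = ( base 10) 5291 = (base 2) 1010010101011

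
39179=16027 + 23152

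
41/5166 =1/126 = 0.01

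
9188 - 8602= 586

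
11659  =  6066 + 5593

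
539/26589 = 539/26589 = 0.02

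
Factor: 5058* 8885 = 44940330 =2^1*3^2*5^1 * 281^1*1777^1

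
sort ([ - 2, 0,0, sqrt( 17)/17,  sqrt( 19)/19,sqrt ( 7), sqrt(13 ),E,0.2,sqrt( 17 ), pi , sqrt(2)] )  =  [ - 2,0,0,0.2,sqrt(19)/19, sqrt (17)/17,sqrt(2),sqrt( 7),E, pi,sqrt( 13),  sqrt( 17)] 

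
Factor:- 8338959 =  - 3^2*17^1*54503^1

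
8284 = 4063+4221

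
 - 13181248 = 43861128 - 57042376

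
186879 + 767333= 954212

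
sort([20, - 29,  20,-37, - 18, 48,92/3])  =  [ - 37, - 29,- 18,20, 20,92/3,  48]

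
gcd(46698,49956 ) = 1086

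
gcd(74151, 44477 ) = 1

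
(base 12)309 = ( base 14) 237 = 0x1b9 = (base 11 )371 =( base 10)441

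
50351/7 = 7193  =  7193.00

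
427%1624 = 427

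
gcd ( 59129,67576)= 8447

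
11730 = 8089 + 3641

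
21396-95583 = -74187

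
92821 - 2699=90122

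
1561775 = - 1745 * (-895)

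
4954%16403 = 4954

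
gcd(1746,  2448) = 18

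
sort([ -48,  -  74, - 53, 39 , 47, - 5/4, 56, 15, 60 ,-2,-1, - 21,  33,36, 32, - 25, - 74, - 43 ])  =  [ - 74,-74 ,-53,-48, - 43, -25,-21, -2,-5/4, - 1,15, 32, 33,36,39, 47,56,60 ]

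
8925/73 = 122 + 19/73 = 122.26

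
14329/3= 4776 + 1/3 = 4776.33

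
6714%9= 0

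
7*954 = 6678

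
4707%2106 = 495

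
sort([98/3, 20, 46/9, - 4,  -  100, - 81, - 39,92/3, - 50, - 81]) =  [ - 100, - 81,-81, - 50,- 39, - 4,46/9 , 20, 92/3,  98/3 ] 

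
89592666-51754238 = 37838428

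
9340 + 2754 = 12094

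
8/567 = 8/567 = 0.01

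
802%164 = 146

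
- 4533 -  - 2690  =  -1843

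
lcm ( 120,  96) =480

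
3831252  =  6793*564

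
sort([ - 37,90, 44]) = [ - 37,44,90]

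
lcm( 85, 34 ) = 170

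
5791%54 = 13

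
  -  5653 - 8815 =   -  14468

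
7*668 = 4676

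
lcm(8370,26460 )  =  820260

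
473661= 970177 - 496516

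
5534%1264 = 478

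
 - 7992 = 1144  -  9136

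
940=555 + 385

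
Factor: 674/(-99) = -2^1*3^( - 2) *11^( - 1)*337^1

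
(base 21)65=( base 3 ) 11212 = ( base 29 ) 4f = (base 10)131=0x83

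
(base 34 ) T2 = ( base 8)1734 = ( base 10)988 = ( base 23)1jm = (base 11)819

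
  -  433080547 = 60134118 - 493214665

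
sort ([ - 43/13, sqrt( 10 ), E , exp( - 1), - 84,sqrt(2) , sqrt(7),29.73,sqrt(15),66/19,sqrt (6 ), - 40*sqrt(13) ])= [ - 40*sqrt(13), - 84, - 43/13,  exp( - 1 ), sqrt(2 ),sqrt(6),sqrt( 7),E,sqrt( 10),66/19,sqrt( 15 ), 29.73] 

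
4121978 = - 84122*( - 49)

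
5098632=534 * 9548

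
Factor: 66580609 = 66580609^1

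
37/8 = 4  +  5/8 = 4.62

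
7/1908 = 7/1908 = 0.00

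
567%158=93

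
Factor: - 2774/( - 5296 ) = 1387/2648 = 2^ ( - 3 )*19^1*73^1*331^( - 1 )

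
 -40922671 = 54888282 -95810953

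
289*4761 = 1375929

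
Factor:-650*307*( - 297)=59266350 = 2^1*3^3*5^2*11^1*13^1*307^1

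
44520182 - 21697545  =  22822637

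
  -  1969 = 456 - 2425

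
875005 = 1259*695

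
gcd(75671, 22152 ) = 1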